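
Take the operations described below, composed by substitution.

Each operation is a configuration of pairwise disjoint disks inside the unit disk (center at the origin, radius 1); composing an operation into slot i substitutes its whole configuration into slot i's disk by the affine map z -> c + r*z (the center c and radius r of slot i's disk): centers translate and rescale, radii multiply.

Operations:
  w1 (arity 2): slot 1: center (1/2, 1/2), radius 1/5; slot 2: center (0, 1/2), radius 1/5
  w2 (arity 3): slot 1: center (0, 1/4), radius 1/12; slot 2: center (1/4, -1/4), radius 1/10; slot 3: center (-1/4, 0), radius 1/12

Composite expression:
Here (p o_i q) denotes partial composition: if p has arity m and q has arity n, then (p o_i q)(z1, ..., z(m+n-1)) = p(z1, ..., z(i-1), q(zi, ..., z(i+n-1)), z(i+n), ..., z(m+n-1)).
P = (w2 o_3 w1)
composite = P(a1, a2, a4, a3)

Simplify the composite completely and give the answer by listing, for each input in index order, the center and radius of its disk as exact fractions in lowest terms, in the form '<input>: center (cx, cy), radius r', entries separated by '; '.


a1: center (0, 1/4), radius 1/12; a2: center (1/4, -1/4), radius 1/10; a3: center (-1/4, 1/24), radius 1/60; a4: center (-5/24, 1/24), radius 1/60

Nesting under w2 composes maps z -> c + r*z down each a-path.
for a1, the 1-step affine chain lands on center (0, 1/4), radius 1/12
for a2, the 1-step affine chain lands on center (1/4, -1/4), radius 1/10
for a4, the 2-step affine chain lands on center (-5/24, 1/24), radius 1/60
for a3, the 2-step affine chain lands on center (-1/4, 1/24), radius 1/60


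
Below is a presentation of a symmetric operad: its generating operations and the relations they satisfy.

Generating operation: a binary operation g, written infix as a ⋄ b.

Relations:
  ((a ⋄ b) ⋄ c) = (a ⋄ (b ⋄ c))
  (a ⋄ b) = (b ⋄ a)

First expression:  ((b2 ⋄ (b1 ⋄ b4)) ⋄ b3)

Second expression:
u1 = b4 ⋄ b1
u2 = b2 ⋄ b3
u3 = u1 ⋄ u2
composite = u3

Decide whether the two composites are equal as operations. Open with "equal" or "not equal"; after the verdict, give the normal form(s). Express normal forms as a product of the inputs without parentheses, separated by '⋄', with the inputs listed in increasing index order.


equal; both compose to b1 ⋄ b2 ⋄ b3 ⋄ b4

The first expression reduces to b1 ⋄ b2 ⋄ b3 ⋄ b4
The second expression reduces to b1 ⋄ b2 ⋄ b3 ⋄ b4
One common form — equal.


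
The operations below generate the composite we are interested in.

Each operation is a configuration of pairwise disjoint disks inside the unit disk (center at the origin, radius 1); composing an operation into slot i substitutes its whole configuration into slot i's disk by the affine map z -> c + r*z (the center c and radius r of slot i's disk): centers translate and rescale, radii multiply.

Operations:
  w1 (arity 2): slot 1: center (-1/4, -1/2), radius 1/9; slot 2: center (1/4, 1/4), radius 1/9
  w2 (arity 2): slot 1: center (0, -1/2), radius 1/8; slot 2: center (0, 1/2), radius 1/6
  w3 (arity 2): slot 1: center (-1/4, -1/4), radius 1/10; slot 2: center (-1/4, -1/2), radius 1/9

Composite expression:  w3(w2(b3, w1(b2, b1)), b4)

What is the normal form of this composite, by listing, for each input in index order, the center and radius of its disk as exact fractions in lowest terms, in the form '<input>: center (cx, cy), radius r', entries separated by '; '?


b1: center (-59/240, -47/240), radius 1/540; b2: center (-61/240, -5/24), radius 1/540; b3: center (-1/4, -3/10), radius 1/80; b4: center (-1/4, -1/2), radius 1/9

Below w3, radii multiply path by path; the b-disk centers shift.
tracing b3 down its 2-map path: center (-1/4, -3/10), radius 1/80
tracing b2 down its 3-map path: center (-61/240, -5/24), radius 1/540
tracing b1 down its 3-map path: center (-59/240, -47/240), radius 1/540
tracing b4 down its 1-map path: center (-1/4, -1/2), radius 1/9


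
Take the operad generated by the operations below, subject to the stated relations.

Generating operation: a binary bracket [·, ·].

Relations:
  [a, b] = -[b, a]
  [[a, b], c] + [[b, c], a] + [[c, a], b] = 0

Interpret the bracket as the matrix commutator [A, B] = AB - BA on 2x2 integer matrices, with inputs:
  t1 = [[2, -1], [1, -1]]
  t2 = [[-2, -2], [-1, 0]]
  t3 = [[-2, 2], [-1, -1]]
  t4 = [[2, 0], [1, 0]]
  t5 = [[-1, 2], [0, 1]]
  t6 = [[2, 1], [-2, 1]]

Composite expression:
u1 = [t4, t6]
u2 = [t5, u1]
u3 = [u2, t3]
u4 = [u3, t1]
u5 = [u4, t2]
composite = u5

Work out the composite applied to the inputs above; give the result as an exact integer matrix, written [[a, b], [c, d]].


[[220, -360], [-40, -220]]

[t4, t6] = [[-1, 2], [5, 1]]
[t5, [t4, t6]] = [[10, 0], [10, -10]]
[[t5, [t4, t6]], t3] = [[-20, 40], [10, 20]]
[[[t5, [t4, t6]], t3], t1] = [[50, -80], [70, -50]]
[[[[t5, [t4, t6]], t3], t1], t2] = [[220, -360], [-40, -220]]


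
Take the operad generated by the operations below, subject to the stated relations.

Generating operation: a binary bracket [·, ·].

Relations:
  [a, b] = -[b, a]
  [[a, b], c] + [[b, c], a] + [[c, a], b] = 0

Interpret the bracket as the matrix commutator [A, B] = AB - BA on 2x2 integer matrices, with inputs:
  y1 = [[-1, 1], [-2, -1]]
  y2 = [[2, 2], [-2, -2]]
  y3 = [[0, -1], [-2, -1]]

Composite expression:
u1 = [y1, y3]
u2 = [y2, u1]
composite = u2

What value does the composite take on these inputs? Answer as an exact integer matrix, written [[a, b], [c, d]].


[[-6, 12], [24, 6]]

[y1, y3] = [[-4, -1], [-2, 4]]
[y2, [y1, y3]] = [[-6, 12], [24, 6]]


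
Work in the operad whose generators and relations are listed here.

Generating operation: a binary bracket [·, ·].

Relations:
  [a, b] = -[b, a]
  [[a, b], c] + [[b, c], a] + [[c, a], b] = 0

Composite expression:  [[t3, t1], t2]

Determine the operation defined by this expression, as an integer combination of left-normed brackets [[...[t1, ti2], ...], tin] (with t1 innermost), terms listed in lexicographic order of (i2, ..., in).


-[[t1, t3], t2]

Left-normed coefficients sit on the t1-initial expansion words.
Composite bracket: [[t3, t1], t2]
Under [a, b] = ab - ba we get 4 signed associative words (2^2 = 4).
The t1-initial words carry the normal form:
  word t1t3t2 has sign -1, contributing -[[t1, t3], t2]


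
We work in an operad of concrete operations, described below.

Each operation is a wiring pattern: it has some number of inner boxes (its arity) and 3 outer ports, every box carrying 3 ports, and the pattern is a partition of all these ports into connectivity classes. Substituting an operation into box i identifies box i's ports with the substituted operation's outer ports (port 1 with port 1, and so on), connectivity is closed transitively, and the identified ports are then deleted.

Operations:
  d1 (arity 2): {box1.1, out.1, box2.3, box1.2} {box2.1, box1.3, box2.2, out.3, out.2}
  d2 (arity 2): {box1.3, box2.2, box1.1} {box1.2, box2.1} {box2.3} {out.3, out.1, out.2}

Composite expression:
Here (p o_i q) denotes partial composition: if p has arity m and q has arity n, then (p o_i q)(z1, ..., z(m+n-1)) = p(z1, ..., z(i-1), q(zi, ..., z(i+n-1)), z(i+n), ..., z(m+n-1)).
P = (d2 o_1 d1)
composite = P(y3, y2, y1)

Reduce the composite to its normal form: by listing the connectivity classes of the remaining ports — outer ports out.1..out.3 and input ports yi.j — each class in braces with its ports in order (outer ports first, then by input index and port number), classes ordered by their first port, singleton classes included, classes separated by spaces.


After gluing at d2, chains via deleted ports link the y-ports.
after d1, the pattern on (y3, y2) reads {out.1, y2.3, y3.1, y3.2} {out.2, out.3, y2.1, y2.2, y3.3} (out.j = its outer ports)
after d2, the pattern on (y3, y2, y1) reads {out.1, out.2, out.3} {y1.1, y1.2, y2.1, y2.2, y2.3, y3.1, y3.2, y3.3} {y1.3} (out.j = its outer ports)

{out.1, out.2, out.3} {y1.1, y1.2, y2.1, y2.2, y2.3, y3.1, y3.2, y3.3} {y1.3}


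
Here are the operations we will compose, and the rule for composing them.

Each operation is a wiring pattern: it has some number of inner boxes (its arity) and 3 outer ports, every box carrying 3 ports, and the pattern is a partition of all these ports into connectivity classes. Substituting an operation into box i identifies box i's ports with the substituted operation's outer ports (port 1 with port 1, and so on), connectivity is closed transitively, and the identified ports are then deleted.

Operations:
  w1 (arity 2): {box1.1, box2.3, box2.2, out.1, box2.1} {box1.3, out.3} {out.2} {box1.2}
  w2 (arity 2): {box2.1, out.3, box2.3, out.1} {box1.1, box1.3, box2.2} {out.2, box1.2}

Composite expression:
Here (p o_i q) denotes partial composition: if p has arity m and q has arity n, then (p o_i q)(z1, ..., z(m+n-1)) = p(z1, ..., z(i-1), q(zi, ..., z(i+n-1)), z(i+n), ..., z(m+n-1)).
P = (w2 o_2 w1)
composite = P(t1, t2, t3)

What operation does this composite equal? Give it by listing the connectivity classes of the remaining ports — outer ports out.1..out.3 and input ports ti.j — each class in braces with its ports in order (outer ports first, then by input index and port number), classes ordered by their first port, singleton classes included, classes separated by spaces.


{out.1, out.3, t2.1, t2.3, t3.1, t3.2, t3.3} {out.2, t1.2} {t1.1, t1.3} {t2.2}

After gluing at w2, chains via deleted ports link the t-ports.
through w1, on inputs (t2, t3): {out.1, t2.1, t3.1, t3.2, t3.3} {out.2} {out.3, t2.3} {t2.2} (out.j = stage outer ports)
through w2, on inputs (t1, t2, t3): {out.1, out.3, t2.1, t2.3, t3.1, t3.2, t3.3} {out.2, t1.2} {t1.1, t1.3} {t2.2} (out.j = stage outer ports)


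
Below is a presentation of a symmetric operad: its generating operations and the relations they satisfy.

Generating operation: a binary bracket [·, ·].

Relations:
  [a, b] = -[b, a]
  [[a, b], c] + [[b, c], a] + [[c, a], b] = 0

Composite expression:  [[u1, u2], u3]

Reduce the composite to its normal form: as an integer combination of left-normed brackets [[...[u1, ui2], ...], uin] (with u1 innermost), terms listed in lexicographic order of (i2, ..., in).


[[u1, u2], u3]


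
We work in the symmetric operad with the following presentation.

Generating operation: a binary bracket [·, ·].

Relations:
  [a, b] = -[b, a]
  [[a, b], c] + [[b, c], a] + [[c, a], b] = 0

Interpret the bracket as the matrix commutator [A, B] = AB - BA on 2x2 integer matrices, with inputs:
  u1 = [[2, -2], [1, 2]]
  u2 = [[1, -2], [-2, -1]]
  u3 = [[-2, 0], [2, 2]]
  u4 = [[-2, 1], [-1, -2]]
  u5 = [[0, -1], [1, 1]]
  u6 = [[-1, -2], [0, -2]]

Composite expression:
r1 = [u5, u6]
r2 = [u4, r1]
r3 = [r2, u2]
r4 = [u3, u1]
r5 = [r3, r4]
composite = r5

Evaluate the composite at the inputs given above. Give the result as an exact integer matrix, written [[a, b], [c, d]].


[[-96, 64], [64, 96]]


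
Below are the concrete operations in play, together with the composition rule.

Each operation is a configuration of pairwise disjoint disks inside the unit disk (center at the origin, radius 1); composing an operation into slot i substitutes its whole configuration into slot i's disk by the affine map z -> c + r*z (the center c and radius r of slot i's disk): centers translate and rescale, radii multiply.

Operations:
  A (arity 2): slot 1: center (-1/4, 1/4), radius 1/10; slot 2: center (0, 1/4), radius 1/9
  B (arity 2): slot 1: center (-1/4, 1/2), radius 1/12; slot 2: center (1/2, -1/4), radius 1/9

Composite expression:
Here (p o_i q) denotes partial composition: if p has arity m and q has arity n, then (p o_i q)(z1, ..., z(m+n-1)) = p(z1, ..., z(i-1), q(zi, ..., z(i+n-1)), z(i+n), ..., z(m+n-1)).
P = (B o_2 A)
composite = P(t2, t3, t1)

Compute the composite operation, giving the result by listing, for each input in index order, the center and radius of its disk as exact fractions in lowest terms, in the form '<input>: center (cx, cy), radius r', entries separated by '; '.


t1: center (1/2, -2/9), radius 1/81; t2: center (-1/4, 1/2), radius 1/12; t3: center (17/36, -2/9), radius 1/90

Affine substitution under B: radii multiply and t-centers shift.
input t2: applying the 1 nested substitution gives center (-1/4, 1/2), radius 1/12
input t3: applying the 2 nested substitutions gives center (17/36, -2/9), radius 1/90
input t1: applying the 2 nested substitutions gives center (1/2, -2/9), radius 1/81


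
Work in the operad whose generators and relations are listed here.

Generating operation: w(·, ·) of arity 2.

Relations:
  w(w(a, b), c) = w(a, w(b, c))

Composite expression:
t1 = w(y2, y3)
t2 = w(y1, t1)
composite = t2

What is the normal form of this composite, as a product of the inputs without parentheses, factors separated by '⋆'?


Every regrouping of w is equal, so read the y-inputs in written order.
w(y2, y3) flattens to y2 ⋆ y3
w(y1, w(y2, y3)) flattens to y1 ⋆ y2 ⋆ y3

y1 ⋆ y2 ⋆ y3


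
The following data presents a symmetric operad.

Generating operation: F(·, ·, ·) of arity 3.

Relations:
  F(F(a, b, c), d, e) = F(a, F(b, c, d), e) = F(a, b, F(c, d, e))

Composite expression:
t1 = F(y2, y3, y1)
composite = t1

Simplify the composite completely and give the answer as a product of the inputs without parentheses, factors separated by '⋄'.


y2 ⋄ y3 ⋄ y1

Every regrouping of F is equal, so read the y-inputs in written order.
F(y2, y3, y1) spells out as y2 ⋄ y3 ⋄ y1


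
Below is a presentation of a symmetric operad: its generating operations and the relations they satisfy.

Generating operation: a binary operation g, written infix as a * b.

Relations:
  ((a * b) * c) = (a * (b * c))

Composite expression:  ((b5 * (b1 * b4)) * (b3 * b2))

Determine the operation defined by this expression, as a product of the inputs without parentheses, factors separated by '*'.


Every regrouping of g is equal, so read the b-inputs in written order.
(b1 * b4) reduces to b1 * b4
(b5 * (b1 * b4)) reduces to b5 * b1 * b4
(b3 * b2) reduces to b3 * b2
((b5 * (b1 * b4)) * (b3 * b2)) reduces to b5 * b1 * b4 * b3 * b2

b5 * b1 * b4 * b3 * b2


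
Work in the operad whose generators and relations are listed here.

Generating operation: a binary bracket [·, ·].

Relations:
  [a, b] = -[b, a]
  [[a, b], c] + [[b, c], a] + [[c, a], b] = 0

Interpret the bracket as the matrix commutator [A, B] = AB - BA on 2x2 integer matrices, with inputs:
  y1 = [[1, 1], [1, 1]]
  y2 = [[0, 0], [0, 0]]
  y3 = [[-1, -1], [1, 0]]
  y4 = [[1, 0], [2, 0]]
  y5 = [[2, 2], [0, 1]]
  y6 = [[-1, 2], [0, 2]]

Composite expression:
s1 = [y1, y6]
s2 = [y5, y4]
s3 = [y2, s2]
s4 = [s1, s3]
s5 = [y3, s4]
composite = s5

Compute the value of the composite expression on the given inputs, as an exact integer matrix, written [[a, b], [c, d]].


[[0, 0], [0, 0]]

[y1, y6] = [[-2, 3], [-3, 2]]
[y5, y4] = [[4, -2], [-2, -4]]
[y2, [y5, y4]] = [[0, 0], [0, 0]]
[[y1, y6], [y2, [y5, y4]]] = [[0, 0], [0, 0]]
[y3, [[y1, y6], [y2, [y5, y4]]]] = [[0, 0], [0, 0]]


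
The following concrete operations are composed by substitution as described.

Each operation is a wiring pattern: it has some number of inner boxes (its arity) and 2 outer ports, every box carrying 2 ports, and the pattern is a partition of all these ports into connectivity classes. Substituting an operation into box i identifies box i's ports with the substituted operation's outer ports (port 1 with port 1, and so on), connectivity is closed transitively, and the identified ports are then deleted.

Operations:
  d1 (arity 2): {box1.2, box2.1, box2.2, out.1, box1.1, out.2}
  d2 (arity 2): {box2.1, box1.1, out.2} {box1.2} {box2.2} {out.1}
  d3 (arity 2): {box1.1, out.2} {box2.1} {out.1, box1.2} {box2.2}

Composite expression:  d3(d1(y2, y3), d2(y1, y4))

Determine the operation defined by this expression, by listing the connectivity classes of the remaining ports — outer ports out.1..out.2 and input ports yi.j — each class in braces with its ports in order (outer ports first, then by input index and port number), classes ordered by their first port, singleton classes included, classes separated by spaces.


{out.1, out.2, y2.1, y2.2, y3.1, y3.2} {y1.1, y4.1} {y1.2} {y4.2}

Connectivity passes through glued d3-boundaries; trace each wire chain.
the subtree at d1 composes to {out.1, out.2, y2.1, y2.2, y3.1, y3.2} on (y2, y3); out.j = own outer ports
the subtree at d2 composes to {out.1} {out.2, y1.1, y4.1} {y1.2} {y4.2} on (y1, y4); out.j = own outer ports
the subtree at d3 composes to {out.1, out.2, y2.1, y2.2, y3.1, y3.2} {y1.1, y4.1} {y1.2} {y4.2} on (y2, y3, y1, y4); out.j = own outer ports


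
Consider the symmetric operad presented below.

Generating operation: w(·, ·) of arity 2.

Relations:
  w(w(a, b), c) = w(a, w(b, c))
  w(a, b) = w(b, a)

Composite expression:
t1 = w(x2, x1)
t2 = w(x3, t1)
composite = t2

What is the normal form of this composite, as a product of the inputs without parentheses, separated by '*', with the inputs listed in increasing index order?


With w associative and commutative, the x-input set is all that matters.
w(x2, x1) reduces to x2 * x1
w(x3, w(x2, x1)) reduces to x3 * x2 * x1
sorting the factors by input index: x1 * x2 * x3

x1 * x2 * x3


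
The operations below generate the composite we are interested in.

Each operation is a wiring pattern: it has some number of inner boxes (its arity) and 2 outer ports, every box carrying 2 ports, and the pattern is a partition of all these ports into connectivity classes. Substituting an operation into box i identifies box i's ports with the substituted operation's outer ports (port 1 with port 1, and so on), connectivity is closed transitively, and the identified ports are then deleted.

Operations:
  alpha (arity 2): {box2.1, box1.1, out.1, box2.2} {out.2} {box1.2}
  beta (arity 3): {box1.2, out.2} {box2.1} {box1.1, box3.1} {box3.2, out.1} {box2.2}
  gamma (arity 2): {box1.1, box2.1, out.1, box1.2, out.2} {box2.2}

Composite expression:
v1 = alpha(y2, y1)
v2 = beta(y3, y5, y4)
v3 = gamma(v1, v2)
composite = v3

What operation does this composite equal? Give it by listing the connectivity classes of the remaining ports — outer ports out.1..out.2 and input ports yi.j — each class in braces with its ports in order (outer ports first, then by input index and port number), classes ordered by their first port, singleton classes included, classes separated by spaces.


{out.1, out.2, y1.1, y1.2, y2.1, y4.2} {y2.2} {y3.1, y4.1} {y3.2} {y5.1} {y5.2}

Connectivity passes through glued gamma-boundaries; trace each wire chain.
the subtree at alpha composes to {out.1, y1.1, y1.2, y2.1} {out.2} {y2.2} on (y2, y1); out.j = own outer ports
the subtree at beta composes to {out.1, y4.2} {out.2, y3.2} {y3.1, y4.1} {y5.1} {y5.2} on (y3, y5, y4); out.j = own outer ports
the subtree at gamma composes to {out.1, out.2, y1.1, y1.2, y2.1, y4.2} {y2.2} {y3.1, y4.1} {y3.2} {y5.1} {y5.2} on (y2, y1, y3, y5, y4); out.j = own outer ports


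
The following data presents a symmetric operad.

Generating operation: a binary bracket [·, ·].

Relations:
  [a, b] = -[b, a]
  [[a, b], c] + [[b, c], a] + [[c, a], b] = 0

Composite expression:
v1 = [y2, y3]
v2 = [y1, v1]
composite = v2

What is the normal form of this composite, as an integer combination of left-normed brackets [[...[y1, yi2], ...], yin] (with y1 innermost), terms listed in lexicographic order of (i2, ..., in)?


Left-normed coefficients sit on the y1-initial expansion words.
Composite bracket: [y1, [y2, y3]]
Expanding via [a, b] = ab - ba: 4 signed words (2^2 = 4).
Keep just the words that open with y1:
  sign of y1y2y3 is +1, so it contributes +[[y1, y2], y3]
  sign of y1y3y2 is -1, so it contributes -[[y1, y3], y2]

[[y1, y2], y3] - [[y1, y3], y2]


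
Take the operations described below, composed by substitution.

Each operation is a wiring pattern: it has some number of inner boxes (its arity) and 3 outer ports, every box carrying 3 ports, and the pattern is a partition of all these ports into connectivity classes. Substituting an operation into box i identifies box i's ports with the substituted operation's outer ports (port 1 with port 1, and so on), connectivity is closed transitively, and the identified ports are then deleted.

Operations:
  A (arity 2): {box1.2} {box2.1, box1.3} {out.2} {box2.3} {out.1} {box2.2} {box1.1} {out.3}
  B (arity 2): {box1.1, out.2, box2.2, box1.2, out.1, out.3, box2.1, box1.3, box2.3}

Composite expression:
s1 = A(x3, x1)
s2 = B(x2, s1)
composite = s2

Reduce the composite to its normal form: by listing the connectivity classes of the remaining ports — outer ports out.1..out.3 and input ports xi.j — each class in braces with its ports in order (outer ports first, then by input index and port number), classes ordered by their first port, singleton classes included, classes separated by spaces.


Treat the ports identified at B as solder joints: merge, then drop.
through A, on inputs (x3, x1): {out.1} {out.2} {out.3} {x1.1, x3.3} {x1.2} {x1.3} {x3.1} {x3.2} (out.j = stage outer ports)
through B, on inputs (x2, x3, x1): {out.1, out.2, out.3, x2.1, x2.2, x2.3} {x1.1, x3.3} {x1.2} {x1.3} {x3.1} {x3.2} (out.j = stage outer ports)

{out.1, out.2, out.3, x2.1, x2.2, x2.3} {x1.1, x3.3} {x1.2} {x1.3} {x3.1} {x3.2}


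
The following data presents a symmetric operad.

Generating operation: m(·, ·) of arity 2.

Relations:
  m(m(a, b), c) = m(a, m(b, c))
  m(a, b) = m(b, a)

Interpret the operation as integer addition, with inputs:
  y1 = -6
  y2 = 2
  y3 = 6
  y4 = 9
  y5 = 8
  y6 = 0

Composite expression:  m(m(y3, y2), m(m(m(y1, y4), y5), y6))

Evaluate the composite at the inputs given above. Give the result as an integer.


m(y3, y2) = 8
m(y1, y4) = 3
m(m(y1, y4), y5) = 11
m(m(m(y1, y4), y5), y6) = 11
m(m(y3, y2), m(m(m(y1, y4), y5), y6)) = 19

19


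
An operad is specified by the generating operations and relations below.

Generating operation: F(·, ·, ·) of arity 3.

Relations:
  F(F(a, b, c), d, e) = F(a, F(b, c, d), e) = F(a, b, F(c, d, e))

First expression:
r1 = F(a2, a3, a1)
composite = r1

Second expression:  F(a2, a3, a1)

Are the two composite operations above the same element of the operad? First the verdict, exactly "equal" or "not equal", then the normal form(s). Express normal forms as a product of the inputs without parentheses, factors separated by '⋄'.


equal: each reduces to a2 ⋄ a3 ⋄ a1

The first composite normalizes to a2 ⋄ a3 ⋄ a1
The second composite normalizes to a2 ⋄ a3 ⋄ a1
The forms coincide; equal.


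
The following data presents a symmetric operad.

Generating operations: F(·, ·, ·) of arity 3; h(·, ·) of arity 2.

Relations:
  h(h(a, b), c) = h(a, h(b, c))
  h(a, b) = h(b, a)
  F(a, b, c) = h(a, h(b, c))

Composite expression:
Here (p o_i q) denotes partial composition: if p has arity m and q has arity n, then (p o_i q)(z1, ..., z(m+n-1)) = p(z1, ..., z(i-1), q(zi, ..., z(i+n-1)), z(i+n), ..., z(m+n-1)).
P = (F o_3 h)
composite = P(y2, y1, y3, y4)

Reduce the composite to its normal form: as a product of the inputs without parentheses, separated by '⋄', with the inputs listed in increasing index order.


Any arrangement under F is one operation, so sort the y-inputs.
h(y3, y4) linearizes to y3 ⋄ y4
F(y2, y1, h(y3, y4)) linearizes to y2 ⋄ y1 ⋄ y3 ⋄ y4
putting the inputs in ascending order: y1 ⋄ y2 ⋄ y3 ⋄ y4

y1 ⋄ y2 ⋄ y3 ⋄ y4


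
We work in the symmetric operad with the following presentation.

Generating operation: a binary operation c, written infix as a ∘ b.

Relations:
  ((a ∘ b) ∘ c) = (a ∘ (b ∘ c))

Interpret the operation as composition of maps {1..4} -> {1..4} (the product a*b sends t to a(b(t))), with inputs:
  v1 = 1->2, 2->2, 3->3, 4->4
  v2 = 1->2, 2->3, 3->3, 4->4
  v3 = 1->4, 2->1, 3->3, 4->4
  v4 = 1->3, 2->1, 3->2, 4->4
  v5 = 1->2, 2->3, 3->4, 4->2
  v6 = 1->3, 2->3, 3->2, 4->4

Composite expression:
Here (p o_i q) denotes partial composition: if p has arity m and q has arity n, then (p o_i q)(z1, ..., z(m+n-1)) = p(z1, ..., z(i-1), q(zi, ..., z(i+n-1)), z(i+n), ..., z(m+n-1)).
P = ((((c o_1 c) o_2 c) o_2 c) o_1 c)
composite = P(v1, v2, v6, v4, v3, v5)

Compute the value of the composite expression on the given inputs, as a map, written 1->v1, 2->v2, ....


1->3, 2->3, 3->4, 4->3

(v1 ∘ v2) = 1->2, 2->3, 3->3, 4->4
(v6 ∘ v4) = 1->2, 2->3, 3->3, 4->4
((v6 ∘ v4) ∘ v3) = 1->4, 2->2, 3->3, 4->4
((v1 ∘ v2) ∘ ((v6 ∘ v4) ∘ v3)) = 1->4, 2->3, 3->3, 4->4
(((v1 ∘ v2) ∘ ((v6 ∘ v4) ∘ v3)) ∘ v5) = 1->3, 2->3, 3->4, 4->3


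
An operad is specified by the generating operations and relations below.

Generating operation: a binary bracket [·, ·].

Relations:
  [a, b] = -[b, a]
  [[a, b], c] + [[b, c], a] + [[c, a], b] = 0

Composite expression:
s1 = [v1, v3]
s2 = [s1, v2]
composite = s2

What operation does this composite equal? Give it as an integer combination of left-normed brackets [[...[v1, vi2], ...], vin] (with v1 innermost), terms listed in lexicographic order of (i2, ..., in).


Skip Jacobi rewriting: expand, keep v1-initial words, read off terms.
Composite bracket: [[v1, v3], v2]
Expanding via [a, b] = ab - ba: 4 signed words (2^2 = 4).
Keep just the words that open with v1:
  word v1v3v2 has sign +1, contributing +[[v1, v3], v2]

[[v1, v3], v2]


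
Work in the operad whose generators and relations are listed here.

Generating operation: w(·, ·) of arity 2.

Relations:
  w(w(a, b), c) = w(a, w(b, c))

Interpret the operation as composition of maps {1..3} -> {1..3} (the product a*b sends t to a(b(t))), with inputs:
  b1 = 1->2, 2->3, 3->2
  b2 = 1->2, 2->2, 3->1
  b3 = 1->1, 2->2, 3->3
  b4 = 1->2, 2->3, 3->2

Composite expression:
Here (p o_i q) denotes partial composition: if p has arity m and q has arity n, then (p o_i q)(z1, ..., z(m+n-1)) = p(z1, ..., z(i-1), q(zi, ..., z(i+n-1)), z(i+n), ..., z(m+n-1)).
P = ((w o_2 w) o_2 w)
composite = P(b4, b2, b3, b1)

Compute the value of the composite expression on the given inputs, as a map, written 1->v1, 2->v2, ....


1->3, 2->2, 3->3

w(b2, b3) = 1->2, 2->2, 3->1
w(w(b2, b3), b1) = 1->2, 2->1, 3->2
w(b4, w(w(b2, b3), b1)) = 1->3, 2->2, 3->3


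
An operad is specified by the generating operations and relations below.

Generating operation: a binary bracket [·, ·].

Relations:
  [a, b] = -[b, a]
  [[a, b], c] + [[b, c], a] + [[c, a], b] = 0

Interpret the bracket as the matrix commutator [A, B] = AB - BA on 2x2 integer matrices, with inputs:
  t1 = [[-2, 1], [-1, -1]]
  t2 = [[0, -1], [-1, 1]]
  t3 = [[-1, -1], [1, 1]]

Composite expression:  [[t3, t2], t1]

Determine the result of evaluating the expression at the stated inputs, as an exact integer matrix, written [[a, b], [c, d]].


[[2, 5], [7, -2]]


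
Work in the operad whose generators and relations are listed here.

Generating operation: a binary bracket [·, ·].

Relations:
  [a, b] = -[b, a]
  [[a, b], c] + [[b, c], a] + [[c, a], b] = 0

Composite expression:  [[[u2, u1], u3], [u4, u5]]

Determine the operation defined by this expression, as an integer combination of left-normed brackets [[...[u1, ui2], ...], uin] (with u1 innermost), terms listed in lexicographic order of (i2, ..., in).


-[[[[u1, u2], u3], u4], u5] + [[[[u1, u2], u3], u5], u4]

Left-normed coefficients sit on the u1-initial expansion words.
Composite bracket: [[[u2, u1], u3], [u4, u5]]
Full expansion: 16 signed words from ab - ba (2^4 = 16).
Keep just the words that open with u1:
  from u1u2u3u4u5, sign -1: term -[[[[u1, u2], u3], u4], u5]
  from u1u2u3u5u4, sign +1: term +[[[[u1, u2], u3], u5], u4]


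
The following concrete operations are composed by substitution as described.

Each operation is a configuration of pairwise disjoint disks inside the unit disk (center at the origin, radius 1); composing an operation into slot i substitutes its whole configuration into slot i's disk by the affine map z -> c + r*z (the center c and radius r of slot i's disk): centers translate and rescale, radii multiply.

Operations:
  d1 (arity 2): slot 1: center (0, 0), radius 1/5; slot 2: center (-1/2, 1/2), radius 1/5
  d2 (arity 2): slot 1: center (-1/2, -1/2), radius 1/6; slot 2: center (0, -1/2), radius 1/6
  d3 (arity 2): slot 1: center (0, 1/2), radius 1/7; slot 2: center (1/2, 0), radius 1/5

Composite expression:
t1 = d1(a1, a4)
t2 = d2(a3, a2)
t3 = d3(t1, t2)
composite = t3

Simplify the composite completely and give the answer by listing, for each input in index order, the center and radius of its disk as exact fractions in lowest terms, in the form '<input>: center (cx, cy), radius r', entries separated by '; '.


a1: center (0, 1/2), radius 1/35; a2: center (1/2, -1/10), radius 1/30; a3: center (2/5, -1/10), radius 1/30; a4: center (-1/14, 4/7), radius 1/35

Nesting under d3 composes maps z -> c + r*z down each a-path.
a1: after 2 affine steps, its disk has center (0, 1/2), radius 1/35
a4: after 2 affine steps, its disk has center (-1/14, 4/7), radius 1/35
a3: after 2 affine steps, its disk has center (2/5, -1/10), radius 1/30
a2: after 2 affine steps, its disk has center (1/2, -1/10), radius 1/30


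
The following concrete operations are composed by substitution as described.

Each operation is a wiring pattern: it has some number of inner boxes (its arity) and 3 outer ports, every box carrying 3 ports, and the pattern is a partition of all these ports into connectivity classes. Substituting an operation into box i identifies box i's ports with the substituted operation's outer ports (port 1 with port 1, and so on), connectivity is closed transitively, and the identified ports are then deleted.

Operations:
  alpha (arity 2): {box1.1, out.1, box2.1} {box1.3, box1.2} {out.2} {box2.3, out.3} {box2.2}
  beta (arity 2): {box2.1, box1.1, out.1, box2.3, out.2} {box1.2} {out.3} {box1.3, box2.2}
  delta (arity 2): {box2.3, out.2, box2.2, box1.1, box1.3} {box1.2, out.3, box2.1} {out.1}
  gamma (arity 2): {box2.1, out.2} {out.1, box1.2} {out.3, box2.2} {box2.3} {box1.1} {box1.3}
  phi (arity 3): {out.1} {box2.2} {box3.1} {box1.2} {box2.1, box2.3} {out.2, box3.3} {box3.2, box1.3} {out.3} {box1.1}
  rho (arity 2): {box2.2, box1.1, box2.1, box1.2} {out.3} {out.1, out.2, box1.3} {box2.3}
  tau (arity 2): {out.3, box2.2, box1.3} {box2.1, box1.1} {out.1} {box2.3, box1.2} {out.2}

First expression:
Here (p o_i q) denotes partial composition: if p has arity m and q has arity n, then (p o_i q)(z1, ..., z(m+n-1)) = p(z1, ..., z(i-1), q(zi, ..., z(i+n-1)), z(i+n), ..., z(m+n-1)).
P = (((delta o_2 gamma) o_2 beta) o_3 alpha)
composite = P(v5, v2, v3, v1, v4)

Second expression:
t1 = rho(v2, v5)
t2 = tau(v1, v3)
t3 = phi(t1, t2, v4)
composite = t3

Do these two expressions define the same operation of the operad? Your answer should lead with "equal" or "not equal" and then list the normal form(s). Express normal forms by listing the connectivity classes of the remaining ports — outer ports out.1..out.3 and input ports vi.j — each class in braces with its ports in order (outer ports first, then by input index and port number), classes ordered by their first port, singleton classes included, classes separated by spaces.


not equal — first {out.1} {out.2, v4.1, v4.2, v5.1, v5.3} {out.3, v1.1, v1.3, v2.1, v3.1, v5.2} {v1.2} {v2.2} {v2.3} {v3.2, v3.3} {v4.3}, second {out.1} {out.2, v4.3} {out.3} {v1.1, v3.1} {v1.2, v3.3} {v1.3, v3.2} {v2.1, v2.2, v5.1, v5.2} {v2.3} {v4.1} {v4.2} {v5.3}


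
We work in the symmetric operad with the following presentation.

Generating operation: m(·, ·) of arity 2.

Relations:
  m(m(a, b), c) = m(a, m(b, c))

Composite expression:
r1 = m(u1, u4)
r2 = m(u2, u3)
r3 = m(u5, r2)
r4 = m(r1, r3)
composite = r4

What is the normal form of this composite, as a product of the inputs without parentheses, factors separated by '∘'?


The m-tree's shape is irrelevant; the u-reading-order decides.
m(u1, u4) flattens to u1 ∘ u4
m(u2, u3) flattens to u2 ∘ u3
m(u5, m(u2, u3)) flattens to u5 ∘ u2 ∘ u3
m(m(u1, u4), m(u5, m(u2, u3))) flattens to u1 ∘ u4 ∘ u5 ∘ u2 ∘ u3

u1 ∘ u4 ∘ u5 ∘ u2 ∘ u3


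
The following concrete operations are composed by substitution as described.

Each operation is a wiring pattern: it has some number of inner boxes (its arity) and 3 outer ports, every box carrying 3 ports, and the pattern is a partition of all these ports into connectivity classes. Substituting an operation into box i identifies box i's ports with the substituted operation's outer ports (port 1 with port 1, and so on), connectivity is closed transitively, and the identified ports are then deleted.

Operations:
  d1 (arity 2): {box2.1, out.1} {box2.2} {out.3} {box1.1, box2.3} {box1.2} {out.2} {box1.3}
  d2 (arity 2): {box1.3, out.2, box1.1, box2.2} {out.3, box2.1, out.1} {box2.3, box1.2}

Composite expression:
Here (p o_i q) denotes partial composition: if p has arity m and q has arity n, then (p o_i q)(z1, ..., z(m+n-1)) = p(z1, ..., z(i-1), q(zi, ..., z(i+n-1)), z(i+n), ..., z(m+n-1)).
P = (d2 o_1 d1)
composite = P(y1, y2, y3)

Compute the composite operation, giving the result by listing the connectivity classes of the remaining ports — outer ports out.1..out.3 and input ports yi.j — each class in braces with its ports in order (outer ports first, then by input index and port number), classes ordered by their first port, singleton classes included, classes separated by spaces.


Two ports join when wires chain via d2-identified ports.
the subtree at d1 composes to {out.1, y2.1} {out.2} {out.3} {y1.1, y2.3} {y1.2} {y1.3} {y2.2} on (y1, y2); out.j = own outer ports
the subtree at d2 composes to {out.1, out.3, y3.1} {out.2, y2.1, y3.2} {y1.1, y2.3} {y1.2} {y1.3} {y2.2} {y3.3} on (y1, y2, y3); out.j = own outer ports

{out.1, out.3, y3.1} {out.2, y2.1, y3.2} {y1.1, y2.3} {y1.2} {y1.3} {y2.2} {y3.3}


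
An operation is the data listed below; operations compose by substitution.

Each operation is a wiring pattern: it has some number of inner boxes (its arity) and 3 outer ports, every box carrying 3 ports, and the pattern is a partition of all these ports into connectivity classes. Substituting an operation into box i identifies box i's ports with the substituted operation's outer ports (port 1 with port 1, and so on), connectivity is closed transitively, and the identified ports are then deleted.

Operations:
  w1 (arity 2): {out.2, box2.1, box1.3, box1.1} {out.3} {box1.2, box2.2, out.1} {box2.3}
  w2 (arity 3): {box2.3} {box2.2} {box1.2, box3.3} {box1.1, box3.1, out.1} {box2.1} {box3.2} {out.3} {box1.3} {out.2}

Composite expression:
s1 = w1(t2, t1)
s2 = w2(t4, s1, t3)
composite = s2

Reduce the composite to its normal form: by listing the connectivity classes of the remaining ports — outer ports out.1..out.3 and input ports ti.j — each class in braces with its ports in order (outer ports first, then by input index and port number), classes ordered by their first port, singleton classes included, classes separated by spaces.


{out.1, t3.1, t4.1} {out.2} {out.3} {t1.1, t2.1, t2.3} {t1.2, t2.2} {t1.3} {t3.2} {t3.3, t4.2} {t4.3}


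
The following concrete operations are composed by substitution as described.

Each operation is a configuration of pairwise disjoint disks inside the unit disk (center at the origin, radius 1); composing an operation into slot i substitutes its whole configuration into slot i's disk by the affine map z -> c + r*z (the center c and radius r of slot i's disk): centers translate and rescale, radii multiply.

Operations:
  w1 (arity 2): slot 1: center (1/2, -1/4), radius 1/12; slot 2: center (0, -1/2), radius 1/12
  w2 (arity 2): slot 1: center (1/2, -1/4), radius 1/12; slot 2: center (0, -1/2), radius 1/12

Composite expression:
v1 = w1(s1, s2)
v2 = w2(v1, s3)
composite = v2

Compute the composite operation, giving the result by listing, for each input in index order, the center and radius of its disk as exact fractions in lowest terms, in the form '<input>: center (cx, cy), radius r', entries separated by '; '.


s1: center (13/24, -13/48), radius 1/144; s2: center (1/2, -7/24), radius 1/144; s3: center (0, -1/2), radius 1/12

Only the slot chain above each s matters under w2; compose those maps.
for s1, the 2-step affine chain lands on center (13/24, -13/48), radius 1/144
for s2, the 2-step affine chain lands on center (1/2, -7/24), radius 1/144
for s3, the 1-step affine chain lands on center (0, -1/2), radius 1/12


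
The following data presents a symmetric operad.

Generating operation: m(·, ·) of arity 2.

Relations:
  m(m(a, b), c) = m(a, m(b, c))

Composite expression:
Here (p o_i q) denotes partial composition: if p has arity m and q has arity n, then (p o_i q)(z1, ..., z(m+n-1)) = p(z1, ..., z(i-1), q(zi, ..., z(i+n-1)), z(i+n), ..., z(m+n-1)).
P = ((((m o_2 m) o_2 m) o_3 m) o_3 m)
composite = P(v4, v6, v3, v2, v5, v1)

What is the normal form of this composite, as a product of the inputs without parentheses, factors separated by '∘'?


Associativity of m dissolves the nesting; only the v-input order survives.
m(v3, v2) spells out as v3 ∘ v2
m(m(v3, v2), v5) spells out as v3 ∘ v2 ∘ v5
m(v6, m(m(v3, v2), v5)) spells out as v6 ∘ v3 ∘ v2 ∘ v5
m(m(v6, m(m(v3, v2), v5)), v1) spells out as v6 ∘ v3 ∘ v2 ∘ v5 ∘ v1
m(v4, m(m(v6, m(m(v3, v2), v5)), v1)) spells out as v4 ∘ v6 ∘ v3 ∘ v2 ∘ v5 ∘ v1

v4 ∘ v6 ∘ v3 ∘ v2 ∘ v5 ∘ v1


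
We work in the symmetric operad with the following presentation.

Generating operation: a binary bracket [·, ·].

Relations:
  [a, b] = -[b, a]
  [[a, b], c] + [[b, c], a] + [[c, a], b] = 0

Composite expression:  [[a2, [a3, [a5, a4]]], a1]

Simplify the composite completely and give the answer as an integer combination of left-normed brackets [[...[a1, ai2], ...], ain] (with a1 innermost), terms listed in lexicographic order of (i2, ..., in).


[[[[a1, a2], a3], a4], a5] - [[[[a1, a2], a3], a5], a4] - [[[[a1, a2], a4], a5], a3] + [[[[a1, a2], a5], a4], a3] - [[[[a1, a3], a4], a5], a2] + [[[[a1, a3], a5], a4], a2] + [[[[a1, a4], a5], a3], a2] - [[[[a1, a5], a4], a3], a2]

A multilinear Lie element is pinned by a1-initial words (a1 innermost).
Composite bracket: [[a2, [a3, [a5, a4]]], a1]
The bracket unfolds into 16 signed words via [a, b] = ab - ba (2^4 = 16).
Coefficients come from the a1-initial words:
  sign of a1a2a3a4a5 is +1, so it contributes +[[[[a1, a2], a3], a4], a5]
  sign of a1a2a3a5a4 is -1, so it contributes -[[[[a1, a2], a3], a5], a4]
  sign of a1a2a4a5a3 is -1, so it contributes -[[[[a1, a2], a4], a5], a3]
  sign of a1a2a5a4a3 is +1, so it contributes +[[[[a1, a2], a5], a4], a3]
  sign of a1a3a4a5a2 is -1, so it contributes -[[[[a1, a3], a4], a5], a2]
  sign of a1a3a5a4a2 is +1, so it contributes +[[[[a1, a3], a5], a4], a2]
  sign of a1a4a5a3a2 is +1, so it contributes +[[[[a1, a4], a5], a3], a2]
  sign of a1a5a4a3a2 is -1, so it contributes -[[[[a1, a5], a4], a3], a2]


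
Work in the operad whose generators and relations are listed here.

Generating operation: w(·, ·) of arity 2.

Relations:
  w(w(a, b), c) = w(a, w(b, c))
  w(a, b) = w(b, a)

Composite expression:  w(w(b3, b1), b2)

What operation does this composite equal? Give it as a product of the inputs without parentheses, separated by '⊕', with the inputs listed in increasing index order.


b1 ⊕ b2 ⊕ b3

With w associative and commutative, the b-input set is all that matters.
w(b3, b1) unparenthesizes to b3 ⊕ b1
w(w(b3, b1), b2) unparenthesizes to b3 ⊕ b1 ⊕ b2
putting the inputs in ascending order: b1 ⊕ b2 ⊕ b3


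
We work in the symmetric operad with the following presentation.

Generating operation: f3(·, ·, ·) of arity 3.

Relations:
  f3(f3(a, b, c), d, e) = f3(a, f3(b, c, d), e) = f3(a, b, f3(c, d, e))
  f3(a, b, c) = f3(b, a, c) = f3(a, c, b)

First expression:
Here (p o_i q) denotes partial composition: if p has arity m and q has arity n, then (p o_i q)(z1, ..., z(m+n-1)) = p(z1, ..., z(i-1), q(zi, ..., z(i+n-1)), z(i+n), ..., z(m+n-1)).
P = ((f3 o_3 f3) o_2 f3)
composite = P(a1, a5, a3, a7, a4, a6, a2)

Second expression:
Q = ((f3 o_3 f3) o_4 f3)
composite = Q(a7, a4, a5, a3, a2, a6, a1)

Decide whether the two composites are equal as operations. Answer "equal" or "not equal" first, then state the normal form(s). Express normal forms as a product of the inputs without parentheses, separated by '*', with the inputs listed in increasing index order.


equal; both compose to a1 * a2 * a3 * a4 * a5 * a6 * a7

The first expression reduces to a1 * a2 * a3 * a4 * a5 * a6 * a7
The second expression reduces to a1 * a2 * a3 * a4 * a5 * a6 * a7
The normal forms match — equal.
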